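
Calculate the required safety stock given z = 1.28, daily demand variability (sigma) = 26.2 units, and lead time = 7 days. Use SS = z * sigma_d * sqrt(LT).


Formula: SS = z * sigma_d * sqrt(LT)
sqrt(LT) = sqrt(7) = 2.6458
SS = 1.28 * 26.2 * 2.6458
SS = 88.7 units

88.7 units


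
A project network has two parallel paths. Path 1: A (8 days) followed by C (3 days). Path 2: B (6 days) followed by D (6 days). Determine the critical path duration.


Path 1 = 8 + 3 = 11 days
Path 2 = 6 + 6 = 12 days
Duration = max(11, 12) = 12 days

12 days


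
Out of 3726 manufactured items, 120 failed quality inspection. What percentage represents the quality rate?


Formula: Quality Rate = Good Pieces / Total Pieces * 100
Good pieces = 3726 - 120 = 3606
QR = 3606 / 3726 * 100 = 96.8%

96.8%


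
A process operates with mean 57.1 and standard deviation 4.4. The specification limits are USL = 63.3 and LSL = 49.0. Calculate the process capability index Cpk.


Cpu = (63.3 - 57.1) / (3 * 4.4) = 0.47
Cpl = (57.1 - 49.0) / (3 * 4.4) = 0.61
Cpk = min(0.47, 0.61) = 0.47

0.47


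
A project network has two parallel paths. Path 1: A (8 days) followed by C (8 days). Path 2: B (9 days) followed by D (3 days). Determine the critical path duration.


Path 1 = 8 + 8 = 16 days
Path 2 = 9 + 3 = 12 days
Duration = max(16, 12) = 16 days

16 days


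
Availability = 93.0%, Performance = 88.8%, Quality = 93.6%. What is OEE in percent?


Formula: OEE = Availability * Performance * Quality / 10000
A * P = 93.0% * 88.8% / 100 = 82.58%
OEE = 82.58% * 93.6% / 100 = 77.3%

77.3%


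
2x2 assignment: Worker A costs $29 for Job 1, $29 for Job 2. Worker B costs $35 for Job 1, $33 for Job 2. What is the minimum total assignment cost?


Option 1: A->1 + B->2 = $29 + $33 = $62
Option 2: A->2 + B->1 = $29 + $35 = $64
Min cost = min($62, $64) = $62

$62


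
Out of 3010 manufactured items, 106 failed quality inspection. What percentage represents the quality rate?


Formula: Quality Rate = Good Pieces / Total Pieces * 100
Good pieces = 3010 - 106 = 2904
QR = 2904 / 3010 * 100 = 96.5%

96.5%


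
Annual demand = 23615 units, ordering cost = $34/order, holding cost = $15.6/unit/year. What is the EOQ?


Formula: EOQ = sqrt(2 * D * S / H)
Numerator: 2 * 23615 * 34 = 1605820
2DS/H = 1605820 / 15.6 = 102937.2
EOQ = sqrt(102937.2) = 320.8 units

320.8 units


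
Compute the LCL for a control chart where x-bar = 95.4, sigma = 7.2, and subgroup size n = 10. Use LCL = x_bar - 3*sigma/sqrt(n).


LCL = 95.4 - 3 * 7.2 / sqrt(10)

88.57


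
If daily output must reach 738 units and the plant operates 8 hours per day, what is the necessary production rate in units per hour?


Formula: Production Rate = Daily Demand / Available Hours
Rate = 738 units/day / 8 hours/day
Rate = 92.3 units/hour

92.3 units/hour


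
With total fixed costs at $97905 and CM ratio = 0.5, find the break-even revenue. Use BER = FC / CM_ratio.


Formula: BER = Fixed Costs / Contribution Margin Ratio
BER = $97905 / 0.5
BER = $195810.00 (to the nearest cent)

$195810.00


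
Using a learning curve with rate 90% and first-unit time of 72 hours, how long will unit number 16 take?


Formula: T_n = T_1 * (learning_rate)^(log2(n)) where learning_rate = rate/100
Doublings = log2(16) = 4
T_n = 72 * 0.9^4
T_n = 72 * 0.6561 = 47.2 hours

47.2 hours


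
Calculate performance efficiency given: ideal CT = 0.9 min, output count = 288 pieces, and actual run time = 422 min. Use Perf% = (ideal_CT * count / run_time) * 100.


Formula: Performance = (Ideal CT * Total Count) / Run Time * 100
Ideal output time = 0.9 * 288 = 259.2 min
Performance = 259.2 / 422 * 100 = 61.4%

61.4%


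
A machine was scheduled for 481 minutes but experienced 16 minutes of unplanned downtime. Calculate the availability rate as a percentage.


Formula: Availability = (Planned Time - Downtime) / Planned Time * 100
Uptime = 481 - 16 = 465 min
Availability = 465 / 481 * 100 = 96.7%

96.7%


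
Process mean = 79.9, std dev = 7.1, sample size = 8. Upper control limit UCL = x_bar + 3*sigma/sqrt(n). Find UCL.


UCL = 79.9 + 3 * 7.1 / sqrt(8)

87.43


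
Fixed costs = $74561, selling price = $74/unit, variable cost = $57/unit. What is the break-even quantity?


Formula: BEQ = Fixed Costs / (Price - Variable Cost)
Contribution margin = $74 - $57 = $17/unit
BEQ = ceil($74561 / $17/unit) = ceil(4385.94) = 4386 units

4386 units


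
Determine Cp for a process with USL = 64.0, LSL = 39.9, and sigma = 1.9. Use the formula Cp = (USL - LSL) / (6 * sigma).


Cp = (64.0 - 39.9) / (6 * 1.9)

2.11


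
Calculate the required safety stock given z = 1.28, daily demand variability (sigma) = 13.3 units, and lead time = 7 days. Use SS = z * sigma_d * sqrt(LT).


Formula: SS = z * sigma_d * sqrt(LT)
sqrt(LT) = sqrt(7) = 2.6458
SS = 1.28 * 13.3 * 2.6458
SS = 45.0 units

45.0 units


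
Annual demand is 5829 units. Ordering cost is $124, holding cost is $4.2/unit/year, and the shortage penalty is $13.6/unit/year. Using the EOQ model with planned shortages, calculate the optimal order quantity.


Formula: EOQ* = sqrt(2DS/H) * sqrt((H+P)/P)
Base EOQ = sqrt(2*5829*124/4.2) = 586.68 units
Correction = sqrt((4.2+13.6)/13.6) = 1.14404
EOQ* = 586.68 * 1.14404 = 671.2 units

671.2 units


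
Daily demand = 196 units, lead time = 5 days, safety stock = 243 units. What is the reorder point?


Formula: ROP = (Daily Demand * Lead Time) + Safety Stock
Demand during lead time = 196 * 5 = 980 units
ROP = 980 + 243 = 1223 units

1223 units


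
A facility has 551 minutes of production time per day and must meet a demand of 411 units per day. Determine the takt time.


Formula: Takt Time = Available Production Time / Customer Demand
Takt = 551 min/day / 411 units/day
Takt = 1.34 min/unit

1.34 min/unit


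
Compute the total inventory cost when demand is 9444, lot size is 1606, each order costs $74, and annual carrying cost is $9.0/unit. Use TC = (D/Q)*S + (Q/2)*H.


TC = 9444/1606 * 74 + 1606/2 * 9.0

$7662.15


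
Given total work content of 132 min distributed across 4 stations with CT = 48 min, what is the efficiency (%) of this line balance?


Formula: Efficiency = Sum of Task Times / (N_stations * CT) * 100
Total station capacity = 4 stations * 48 min = 192 min
Efficiency = 132 / 192 * 100 = 68.8%

68.8%


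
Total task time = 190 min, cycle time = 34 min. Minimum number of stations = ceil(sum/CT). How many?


Formula: N_min = ceil(Sum of Task Times / Cycle Time)
N_min = ceil(190 min / 34 min) = ceil(5.5882)
N_min = 6 stations

6


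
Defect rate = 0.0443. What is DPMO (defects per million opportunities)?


DPMO = defect_rate * 1000000 = 0.0443 * 1000000

44300


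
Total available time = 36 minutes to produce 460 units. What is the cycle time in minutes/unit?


Formula: CT = Available Time / Number of Units
CT = 36 min / 460 units
CT = 0.08 min/unit

0.08 min/unit


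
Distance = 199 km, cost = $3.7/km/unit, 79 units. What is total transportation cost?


TC = dist * cost * units = 199 * 3.7 * 79 = $58167.70

$58167.70


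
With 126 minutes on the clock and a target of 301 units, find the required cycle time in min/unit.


Formula: CT = Available Time / Number of Units
CT = 126 min / 301 units
CT = 0.42 min/unit

0.42 min/unit


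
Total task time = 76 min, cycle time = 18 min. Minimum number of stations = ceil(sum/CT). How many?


Formula: N_min = ceil(Sum of Task Times / Cycle Time)
N_min = ceil(76 min / 18 min) = ceil(4.2222)
N_min = 5 stations

5


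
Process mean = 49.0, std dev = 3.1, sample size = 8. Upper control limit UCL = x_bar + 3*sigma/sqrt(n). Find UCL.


UCL = 49.0 + 3 * 3.1 / sqrt(8)

52.29


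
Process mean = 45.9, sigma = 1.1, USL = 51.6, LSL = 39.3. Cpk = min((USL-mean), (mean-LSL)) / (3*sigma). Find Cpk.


Cpu = (51.6 - 45.9) / (3 * 1.1) = 1.73
Cpl = (45.9 - 39.3) / (3 * 1.1) = 2.0
Cpk = min(1.73, 2.0) = 1.73

1.73


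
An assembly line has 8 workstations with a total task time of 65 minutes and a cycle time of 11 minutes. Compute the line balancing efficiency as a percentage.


Formula: Efficiency = Sum of Task Times / (N_stations * CT) * 100
Total station capacity = 8 stations * 11 min = 88 min
Efficiency = 65 / 88 * 100 = 73.9%

73.9%


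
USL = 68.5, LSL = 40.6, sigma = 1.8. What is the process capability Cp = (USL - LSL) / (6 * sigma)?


Cp = (68.5 - 40.6) / (6 * 1.8)

2.58


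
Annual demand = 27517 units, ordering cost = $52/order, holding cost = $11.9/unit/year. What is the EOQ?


Formula: EOQ = sqrt(2 * D * S / H)
Numerator: 2 * 27517 * 52 = 2861768
2DS/H = 2861768 / 11.9 = 240484.7
EOQ = sqrt(240484.7) = 490.4 units

490.4 units


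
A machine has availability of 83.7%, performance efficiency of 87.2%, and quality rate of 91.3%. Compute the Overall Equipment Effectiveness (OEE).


Formula: OEE = Availability * Performance * Quality / 10000
A * P = 83.7% * 87.2% / 100 = 72.99%
OEE = 72.99% * 91.3% / 100 = 66.6%

66.6%


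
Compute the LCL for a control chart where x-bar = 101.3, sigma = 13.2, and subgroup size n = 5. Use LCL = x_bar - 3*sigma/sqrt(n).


LCL = 101.3 - 3 * 13.2 / sqrt(5)

83.59


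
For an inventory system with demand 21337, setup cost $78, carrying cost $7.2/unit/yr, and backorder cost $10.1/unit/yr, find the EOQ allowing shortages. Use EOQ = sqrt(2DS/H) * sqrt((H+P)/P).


Formula: EOQ* = sqrt(2DS/H) * sqrt((H+P)/P)
Base EOQ = sqrt(2*21337*78/7.2) = 679.93 units
Correction = sqrt((7.2+10.1)/10.1) = 1.30877
EOQ* = 679.93 * 1.30877 = 889.9 units

889.9 units


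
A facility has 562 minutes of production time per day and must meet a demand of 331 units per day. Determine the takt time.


Formula: Takt Time = Available Production Time / Customer Demand
Takt = 562 min/day / 331 units/day
Takt = 1.7 min/unit

1.7 min/unit


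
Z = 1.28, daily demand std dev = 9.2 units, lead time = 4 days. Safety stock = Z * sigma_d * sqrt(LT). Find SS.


Formula: SS = z * sigma_d * sqrt(LT)
sqrt(LT) = sqrt(4) = 2.0
SS = 1.28 * 9.2 * 2.0
SS = 23.6 units

23.6 units


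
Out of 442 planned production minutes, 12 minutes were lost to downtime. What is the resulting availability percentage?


Formula: Availability = (Planned Time - Downtime) / Planned Time * 100
Uptime = 442 - 12 = 430 min
Availability = 430 / 442 * 100 = 97.3%

97.3%


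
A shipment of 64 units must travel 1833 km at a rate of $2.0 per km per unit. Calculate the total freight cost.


TC = dist * cost * units = 1833 * 2.0 * 64 = $234624.00

$234624.00


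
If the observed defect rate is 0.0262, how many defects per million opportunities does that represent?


DPMO = defect_rate * 1000000 = 0.0262 * 1000000

26200


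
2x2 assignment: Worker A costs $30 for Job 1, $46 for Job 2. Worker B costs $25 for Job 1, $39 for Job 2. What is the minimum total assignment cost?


Option 1: A->1 + B->2 = $30 + $39 = $69
Option 2: A->2 + B->1 = $46 + $25 = $71
Min cost = min($69, $71) = $69

$69


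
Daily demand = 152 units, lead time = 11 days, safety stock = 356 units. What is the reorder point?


Formula: ROP = (Daily Demand * Lead Time) + Safety Stock
Demand during lead time = 152 * 11 = 1672 units
ROP = 1672 + 356 = 2028 units

2028 units


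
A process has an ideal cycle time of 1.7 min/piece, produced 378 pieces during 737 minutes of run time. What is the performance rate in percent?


Formula: Performance = (Ideal CT * Total Count) / Run Time * 100
Ideal output time = 1.7 * 378 = 642.6 min
Performance = 642.6 / 737 * 100 = 87.2%

87.2%


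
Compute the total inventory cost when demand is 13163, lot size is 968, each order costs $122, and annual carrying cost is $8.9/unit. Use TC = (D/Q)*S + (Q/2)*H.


TC = 13163/968 * 122 + 968/2 * 8.9

$5966.57


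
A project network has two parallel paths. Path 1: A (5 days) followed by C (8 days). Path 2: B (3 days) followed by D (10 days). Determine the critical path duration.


Path 1 = 5 + 8 = 13 days
Path 2 = 3 + 10 = 13 days
Duration = max(13, 13) = 13 days

13 days


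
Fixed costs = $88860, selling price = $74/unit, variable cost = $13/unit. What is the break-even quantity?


Formula: BEQ = Fixed Costs / (Price - Variable Cost)
Contribution margin = $74 - $13 = $61/unit
BEQ = ceil($88860 / $61/unit) = ceil(1456.72) = 1457 units

1457 units


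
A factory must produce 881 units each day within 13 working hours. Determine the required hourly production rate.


Formula: Production Rate = Daily Demand / Available Hours
Rate = 881 units/day / 13 hours/day
Rate = 67.8 units/hour

67.8 units/hour


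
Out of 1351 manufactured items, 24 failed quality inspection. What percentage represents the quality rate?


Formula: Quality Rate = Good Pieces / Total Pieces * 100
Good pieces = 1351 - 24 = 1327
QR = 1327 / 1351 * 100 = 98.2%

98.2%


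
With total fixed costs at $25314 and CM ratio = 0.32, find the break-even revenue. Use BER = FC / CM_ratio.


Formula: BER = Fixed Costs / Contribution Margin Ratio
BER = $25314 / 0.32
BER = $79106.25 (to the nearest cent)

$79106.25


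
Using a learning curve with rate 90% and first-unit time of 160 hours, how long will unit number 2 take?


Formula: T_n = T_1 * (learning_rate)^(log2(n)) where learning_rate = rate/100
Doublings = log2(2) = 1
T_n = 160 * 0.9^1
T_n = 160 * 0.9 = 144.0 hours

144.0 hours


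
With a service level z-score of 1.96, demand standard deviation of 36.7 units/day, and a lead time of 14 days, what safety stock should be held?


Formula: SS = z * sigma_d * sqrt(LT)
sqrt(LT) = sqrt(14) = 3.7417
SS = 1.96 * 36.7 * 3.7417
SS = 269.1 units

269.1 units


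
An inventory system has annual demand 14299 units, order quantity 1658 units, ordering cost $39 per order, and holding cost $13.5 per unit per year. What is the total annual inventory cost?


TC = 14299/1658 * 39 + 1658/2 * 13.5

$11527.85


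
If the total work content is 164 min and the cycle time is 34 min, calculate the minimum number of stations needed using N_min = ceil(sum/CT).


Formula: N_min = ceil(Sum of Task Times / Cycle Time)
N_min = ceil(164 min / 34 min) = ceil(4.8235)
N_min = 5 stations

5


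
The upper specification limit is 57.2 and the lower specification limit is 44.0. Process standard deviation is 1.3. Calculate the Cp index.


Cp = (57.2 - 44.0) / (6 * 1.3)

1.69


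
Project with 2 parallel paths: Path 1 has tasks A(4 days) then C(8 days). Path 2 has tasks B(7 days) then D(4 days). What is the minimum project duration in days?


Path 1 = 4 + 8 = 12 days
Path 2 = 7 + 4 = 11 days
Duration = max(12, 11) = 12 days

12 days


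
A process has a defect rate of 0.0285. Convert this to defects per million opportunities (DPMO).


DPMO = defect_rate * 1000000 = 0.0285 * 1000000

28500


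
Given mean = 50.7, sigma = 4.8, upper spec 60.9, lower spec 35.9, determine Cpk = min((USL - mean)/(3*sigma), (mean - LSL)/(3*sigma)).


Cpu = (60.9 - 50.7) / (3 * 4.8) = 0.71
Cpl = (50.7 - 35.9) / (3 * 4.8) = 1.03
Cpk = min(0.71, 1.03) = 0.71

0.71


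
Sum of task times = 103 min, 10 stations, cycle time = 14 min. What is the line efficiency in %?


Formula: Efficiency = Sum of Task Times / (N_stations * CT) * 100
Total station capacity = 10 stations * 14 min = 140 min
Efficiency = 103 / 140 * 100 = 73.6%

73.6%


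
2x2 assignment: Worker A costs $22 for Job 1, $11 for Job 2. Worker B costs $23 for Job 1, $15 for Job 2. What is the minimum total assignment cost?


Option 1: A->1 + B->2 = $22 + $15 = $37
Option 2: A->2 + B->1 = $11 + $23 = $34
Min cost = min($37, $34) = $34

$34


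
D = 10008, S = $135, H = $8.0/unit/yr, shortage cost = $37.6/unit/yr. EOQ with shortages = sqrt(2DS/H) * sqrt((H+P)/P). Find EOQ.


Formula: EOQ* = sqrt(2DS/H) * sqrt((H+P)/P)
Base EOQ = sqrt(2*10008*135/8.0) = 581.18 units
Correction = sqrt((8.0+37.6)/37.6) = 1.10126
EOQ* = 581.18 * 1.10126 = 640.0 units

640.0 units


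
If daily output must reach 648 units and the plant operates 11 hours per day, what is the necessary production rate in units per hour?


Formula: Production Rate = Daily Demand / Available Hours
Rate = 648 units/day / 11 hours/day
Rate = 58.9 units/hour

58.9 units/hour


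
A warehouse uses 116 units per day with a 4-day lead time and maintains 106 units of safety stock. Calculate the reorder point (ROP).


Formula: ROP = (Daily Demand * Lead Time) + Safety Stock
Demand during lead time = 116 * 4 = 464 units
ROP = 464 + 106 = 570 units

570 units


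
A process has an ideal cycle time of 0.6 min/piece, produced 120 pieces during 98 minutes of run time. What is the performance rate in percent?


Formula: Performance = (Ideal CT * Total Count) / Run Time * 100
Ideal output time = 0.6 * 120 = 72.0 min
Performance = 72.0 / 98 * 100 = 73.5%

73.5%


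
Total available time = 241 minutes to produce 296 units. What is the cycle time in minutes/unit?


Formula: CT = Available Time / Number of Units
CT = 241 min / 296 units
CT = 0.81 min/unit

0.81 min/unit


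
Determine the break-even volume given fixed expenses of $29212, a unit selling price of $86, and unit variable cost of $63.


Formula: BEQ = Fixed Costs / (Price - Variable Cost)
Contribution margin = $86 - $63 = $23/unit
BEQ = ceil($29212 / $23/unit) = ceil(1270.09) = 1271 units

1271 units


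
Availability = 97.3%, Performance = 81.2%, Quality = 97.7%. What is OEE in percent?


Formula: OEE = Availability * Performance * Quality / 10000
A * P = 97.3% * 81.2% / 100 = 79.01%
OEE = 79.01% * 97.7% / 100 = 77.2%

77.2%


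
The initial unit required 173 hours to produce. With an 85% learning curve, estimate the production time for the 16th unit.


Formula: T_n = T_1 * (learning_rate)^(log2(n)) where learning_rate = rate/100
Doublings = log2(16) = 4
T_n = 173 * 0.85^4
T_n = 173 * 0.522 = 90.3 hours

90.3 hours


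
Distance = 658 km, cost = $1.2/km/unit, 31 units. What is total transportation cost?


TC = dist * cost * units = 658 * 1.2 * 31 = $24477.60

$24477.60


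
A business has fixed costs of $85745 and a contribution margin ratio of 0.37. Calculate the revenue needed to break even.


Formula: BER = Fixed Costs / Contribution Margin Ratio
BER = $85745 / 0.37
BER = $231743.24 (to the nearest cent)

$231743.24


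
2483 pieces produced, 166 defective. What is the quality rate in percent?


Formula: Quality Rate = Good Pieces / Total Pieces * 100
Good pieces = 2483 - 166 = 2317
QR = 2317 / 2483 * 100 = 93.3%

93.3%


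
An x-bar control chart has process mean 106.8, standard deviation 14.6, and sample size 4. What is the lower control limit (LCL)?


LCL = 106.8 - 3 * 14.6 / sqrt(4)

84.9


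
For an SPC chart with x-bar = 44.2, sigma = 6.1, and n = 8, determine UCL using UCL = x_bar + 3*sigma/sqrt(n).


UCL = 44.2 + 3 * 6.1 / sqrt(8)

50.67


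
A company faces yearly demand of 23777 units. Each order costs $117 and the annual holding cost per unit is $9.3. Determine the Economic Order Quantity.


Formula: EOQ = sqrt(2 * D * S / H)
Numerator: 2 * 23777 * 117 = 5563818
2DS/H = 5563818 / 9.3 = 598260.0
EOQ = sqrt(598260.0) = 773.5 units

773.5 units


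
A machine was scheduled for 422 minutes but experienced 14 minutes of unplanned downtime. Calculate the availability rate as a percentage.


Formula: Availability = (Planned Time - Downtime) / Planned Time * 100
Uptime = 422 - 14 = 408 min
Availability = 408 / 422 * 100 = 96.7%

96.7%


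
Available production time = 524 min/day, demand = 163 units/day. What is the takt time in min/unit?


Formula: Takt Time = Available Production Time / Customer Demand
Takt = 524 min/day / 163 units/day
Takt = 3.21 min/unit

3.21 min/unit


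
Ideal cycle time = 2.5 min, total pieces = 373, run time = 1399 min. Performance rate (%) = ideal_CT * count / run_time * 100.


Formula: Performance = (Ideal CT * Total Count) / Run Time * 100
Ideal output time = 2.5 * 373 = 932.5 min
Performance = 932.5 / 1399 * 100 = 66.7%

66.7%


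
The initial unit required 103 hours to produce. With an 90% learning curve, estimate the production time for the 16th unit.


Formula: T_n = T_1 * (learning_rate)^(log2(n)) where learning_rate = rate/100
Doublings = log2(16) = 4
T_n = 103 * 0.9^4
T_n = 103 * 0.6561 = 67.6 hours

67.6 hours


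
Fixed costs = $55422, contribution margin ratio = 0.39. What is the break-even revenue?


Formula: BER = Fixed Costs / Contribution Margin Ratio
BER = $55422 / 0.39
BER = $142107.69 (to the nearest cent)

$142107.69


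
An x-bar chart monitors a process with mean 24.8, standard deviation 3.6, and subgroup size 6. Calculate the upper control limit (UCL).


UCL = 24.8 + 3 * 3.6 / sqrt(6)

29.21


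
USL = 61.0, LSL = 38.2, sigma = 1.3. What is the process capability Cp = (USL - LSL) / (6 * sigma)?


Cp = (61.0 - 38.2) / (6 * 1.3)

2.92


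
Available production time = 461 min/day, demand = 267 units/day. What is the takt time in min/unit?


Formula: Takt Time = Available Production Time / Customer Demand
Takt = 461 min/day / 267 units/day
Takt = 1.73 min/unit

1.73 min/unit


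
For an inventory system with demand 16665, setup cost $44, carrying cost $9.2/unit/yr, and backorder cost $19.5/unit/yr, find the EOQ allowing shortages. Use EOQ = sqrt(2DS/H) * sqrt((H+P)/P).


Formula: EOQ* = sqrt(2DS/H) * sqrt((H+P)/P)
Base EOQ = sqrt(2*16665*44/9.2) = 399.25 units
Correction = sqrt((9.2+19.5)/19.5) = 1.21318
EOQ* = 399.25 * 1.21318 = 484.4 units

484.4 units


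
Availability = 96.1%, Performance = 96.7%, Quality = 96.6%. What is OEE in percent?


Formula: OEE = Availability * Performance * Quality / 10000
A * P = 96.1% * 96.7% / 100 = 92.93%
OEE = 92.93% * 96.6% / 100 = 89.8%

89.8%


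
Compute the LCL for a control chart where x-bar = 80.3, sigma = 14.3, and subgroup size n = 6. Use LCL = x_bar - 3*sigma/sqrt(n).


LCL = 80.3 - 3 * 14.3 / sqrt(6)

62.79


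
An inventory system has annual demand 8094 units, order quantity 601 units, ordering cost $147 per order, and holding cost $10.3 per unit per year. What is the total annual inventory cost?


TC = 8094/601 * 147 + 601/2 * 10.3

$5074.88


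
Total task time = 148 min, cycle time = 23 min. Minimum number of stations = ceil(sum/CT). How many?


Formula: N_min = ceil(Sum of Task Times / Cycle Time)
N_min = ceil(148 min / 23 min) = ceil(6.4348)
N_min = 7 stations

7


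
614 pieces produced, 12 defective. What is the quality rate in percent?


Formula: Quality Rate = Good Pieces / Total Pieces * 100
Good pieces = 614 - 12 = 602
QR = 602 / 614 * 100 = 98.0%

98.0%


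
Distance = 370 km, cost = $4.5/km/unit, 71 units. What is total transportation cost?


TC = dist * cost * units = 370 * 4.5 * 71 = $118215.00

$118215.00


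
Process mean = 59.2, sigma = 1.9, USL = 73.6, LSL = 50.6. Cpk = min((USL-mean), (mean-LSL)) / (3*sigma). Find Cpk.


Cpu = (73.6 - 59.2) / (3 * 1.9) = 2.53
Cpl = (59.2 - 50.6) / (3 * 1.9) = 1.51
Cpk = min(2.53, 1.51) = 1.51

1.51


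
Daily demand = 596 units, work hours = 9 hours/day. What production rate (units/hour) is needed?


Formula: Production Rate = Daily Demand / Available Hours
Rate = 596 units/day / 9 hours/day
Rate = 66.2 units/hour

66.2 units/hour


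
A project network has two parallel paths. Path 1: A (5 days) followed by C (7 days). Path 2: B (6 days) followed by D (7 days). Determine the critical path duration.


Path 1 = 5 + 7 = 12 days
Path 2 = 6 + 7 = 13 days
Duration = max(12, 13) = 13 days

13 days


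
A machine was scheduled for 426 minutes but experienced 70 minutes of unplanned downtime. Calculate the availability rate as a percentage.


Formula: Availability = (Planned Time - Downtime) / Planned Time * 100
Uptime = 426 - 70 = 356 min
Availability = 356 / 426 * 100 = 83.6%

83.6%


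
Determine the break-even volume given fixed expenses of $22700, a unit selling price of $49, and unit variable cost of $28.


Formula: BEQ = Fixed Costs / (Price - Variable Cost)
Contribution margin = $49 - $28 = $21/unit
BEQ = ceil($22700 / $21/unit) = ceil(1080.95) = 1081 units

1081 units


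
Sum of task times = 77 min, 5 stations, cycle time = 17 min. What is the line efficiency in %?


Formula: Efficiency = Sum of Task Times / (N_stations * CT) * 100
Total station capacity = 5 stations * 17 min = 85 min
Efficiency = 77 / 85 * 100 = 90.6%

90.6%


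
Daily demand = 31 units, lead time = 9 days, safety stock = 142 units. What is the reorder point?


Formula: ROP = (Daily Demand * Lead Time) + Safety Stock
Demand during lead time = 31 * 9 = 279 units
ROP = 279 + 142 = 421 units

421 units


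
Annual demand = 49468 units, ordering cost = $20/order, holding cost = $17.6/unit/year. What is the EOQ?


Formula: EOQ = sqrt(2 * D * S / H)
Numerator: 2 * 49468 * 20 = 1978720
2DS/H = 1978720 / 17.6 = 112427.3
EOQ = sqrt(112427.3) = 335.3 units

335.3 units


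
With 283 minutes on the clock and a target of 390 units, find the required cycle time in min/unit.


Formula: CT = Available Time / Number of Units
CT = 283 min / 390 units
CT = 0.73 min/unit

0.73 min/unit


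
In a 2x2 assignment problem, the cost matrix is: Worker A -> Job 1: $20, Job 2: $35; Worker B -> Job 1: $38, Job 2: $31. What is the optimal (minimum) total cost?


Option 1: A->1 + B->2 = $20 + $31 = $51
Option 2: A->2 + B->1 = $35 + $38 = $73
Min cost = min($51, $73) = $51

$51


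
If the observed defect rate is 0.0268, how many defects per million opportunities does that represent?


DPMO = defect_rate * 1000000 = 0.0268 * 1000000

26800


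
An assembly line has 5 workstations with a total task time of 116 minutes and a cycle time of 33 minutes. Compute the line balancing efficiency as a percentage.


Formula: Efficiency = Sum of Task Times / (N_stations * CT) * 100
Total station capacity = 5 stations * 33 min = 165 min
Efficiency = 116 / 165 * 100 = 70.3%

70.3%


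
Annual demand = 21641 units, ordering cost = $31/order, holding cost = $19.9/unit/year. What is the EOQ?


Formula: EOQ = sqrt(2 * D * S / H)
Numerator: 2 * 21641 * 31 = 1341742
2DS/H = 1341742 / 19.9 = 67424.2
EOQ = sqrt(67424.2) = 259.7 units

259.7 units


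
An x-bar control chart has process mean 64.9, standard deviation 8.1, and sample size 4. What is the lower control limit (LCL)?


LCL = 64.9 - 3 * 8.1 / sqrt(4)

52.75


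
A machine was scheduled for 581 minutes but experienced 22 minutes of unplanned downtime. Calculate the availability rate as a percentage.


Formula: Availability = (Planned Time - Downtime) / Planned Time * 100
Uptime = 581 - 22 = 559 min
Availability = 559 / 581 * 100 = 96.2%

96.2%


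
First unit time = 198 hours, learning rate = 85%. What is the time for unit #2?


Formula: T_n = T_1 * (learning_rate)^(log2(n)) where learning_rate = rate/100
Doublings = log2(2) = 1
T_n = 198 * 0.85^1
T_n = 198 * 0.85 = 168.3 hours

168.3 hours


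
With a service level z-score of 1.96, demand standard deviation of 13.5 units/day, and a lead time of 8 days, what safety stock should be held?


Formula: SS = z * sigma_d * sqrt(LT)
sqrt(LT) = sqrt(8) = 2.8284
SS = 1.96 * 13.5 * 2.8284
SS = 74.8 units

74.8 units


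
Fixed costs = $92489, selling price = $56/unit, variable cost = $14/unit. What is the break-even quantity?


Formula: BEQ = Fixed Costs / (Price - Variable Cost)
Contribution margin = $56 - $14 = $42/unit
BEQ = ceil($92489 / $42/unit) = ceil(2202.12) = 2203 units

2203 units


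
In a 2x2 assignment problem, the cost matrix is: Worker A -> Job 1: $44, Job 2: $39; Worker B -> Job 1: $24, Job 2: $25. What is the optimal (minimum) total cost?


Option 1: A->1 + B->2 = $44 + $25 = $69
Option 2: A->2 + B->1 = $39 + $24 = $63
Min cost = min($69, $63) = $63

$63


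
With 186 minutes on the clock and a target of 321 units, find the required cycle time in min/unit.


Formula: CT = Available Time / Number of Units
CT = 186 min / 321 units
CT = 0.58 min/unit

0.58 min/unit


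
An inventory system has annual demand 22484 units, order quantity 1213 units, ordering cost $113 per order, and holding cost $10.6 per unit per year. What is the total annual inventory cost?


TC = 22484/1213 * 113 + 1213/2 * 10.6

$8523.45


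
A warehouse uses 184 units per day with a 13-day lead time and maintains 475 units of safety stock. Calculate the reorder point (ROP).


Formula: ROP = (Daily Demand * Lead Time) + Safety Stock
Demand during lead time = 184 * 13 = 2392 units
ROP = 2392 + 475 = 2867 units

2867 units


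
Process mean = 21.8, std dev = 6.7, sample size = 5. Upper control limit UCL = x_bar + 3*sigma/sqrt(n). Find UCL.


UCL = 21.8 + 3 * 6.7 / sqrt(5)

30.79


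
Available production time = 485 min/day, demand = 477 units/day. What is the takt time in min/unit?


Formula: Takt Time = Available Production Time / Customer Demand
Takt = 485 min/day / 477 units/day
Takt = 1.02 min/unit

1.02 min/unit


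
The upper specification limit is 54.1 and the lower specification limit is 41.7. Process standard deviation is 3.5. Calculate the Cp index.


Cp = (54.1 - 41.7) / (6 * 3.5)

0.59


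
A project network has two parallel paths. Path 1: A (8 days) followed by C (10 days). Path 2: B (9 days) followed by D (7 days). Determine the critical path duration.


Path 1 = 8 + 10 = 18 days
Path 2 = 9 + 7 = 16 days
Duration = max(18, 16) = 18 days

18 days


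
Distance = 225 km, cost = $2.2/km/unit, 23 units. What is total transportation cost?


TC = dist * cost * units = 225 * 2.2 * 23 = $11385.00

$11385.00


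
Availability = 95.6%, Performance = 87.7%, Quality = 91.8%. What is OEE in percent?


Formula: OEE = Availability * Performance * Quality / 10000
A * P = 95.6% * 87.7% / 100 = 83.84%
OEE = 83.84% * 91.8% / 100 = 77.0%

77.0%


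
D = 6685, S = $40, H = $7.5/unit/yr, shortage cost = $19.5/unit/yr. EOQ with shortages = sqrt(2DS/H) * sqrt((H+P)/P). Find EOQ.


Formula: EOQ* = sqrt(2DS/H) * sqrt((H+P)/P)
Base EOQ = sqrt(2*6685*40/7.5) = 267.03 units
Correction = sqrt((7.5+19.5)/19.5) = 1.1767
EOQ* = 267.03 * 1.1767 = 314.2 units

314.2 units


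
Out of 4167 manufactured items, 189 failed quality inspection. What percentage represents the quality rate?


Formula: Quality Rate = Good Pieces / Total Pieces * 100
Good pieces = 4167 - 189 = 3978
QR = 3978 / 4167 * 100 = 95.5%

95.5%


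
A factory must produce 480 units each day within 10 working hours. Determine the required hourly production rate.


Formula: Production Rate = Daily Demand / Available Hours
Rate = 480 units/day / 10 hours/day
Rate = 48.0 units/hour

48.0 units/hour


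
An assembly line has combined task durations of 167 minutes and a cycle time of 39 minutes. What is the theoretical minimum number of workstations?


Formula: N_min = ceil(Sum of Task Times / Cycle Time)
N_min = ceil(167 min / 39 min) = ceil(4.2821)
N_min = 5 stations

5


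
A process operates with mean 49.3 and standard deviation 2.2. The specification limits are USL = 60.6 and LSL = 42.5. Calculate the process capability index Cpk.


Cpu = (60.6 - 49.3) / (3 * 2.2) = 1.71
Cpl = (49.3 - 42.5) / (3 * 2.2) = 1.03
Cpk = min(1.71, 1.03) = 1.03

1.03


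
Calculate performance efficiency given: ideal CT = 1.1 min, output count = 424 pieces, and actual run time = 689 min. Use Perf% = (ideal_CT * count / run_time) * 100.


Formula: Performance = (Ideal CT * Total Count) / Run Time * 100
Ideal output time = 1.1 * 424 = 466.4 min
Performance = 466.4 / 689 * 100 = 67.7%

67.7%


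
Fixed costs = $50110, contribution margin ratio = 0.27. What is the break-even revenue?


Formula: BER = Fixed Costs / Contribution Margin Ratio
BER = $50110 / 0.27
BER = $185592.59 (to the nearest cent)

$185592.59


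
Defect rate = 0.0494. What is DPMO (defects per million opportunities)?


DPMO = defect_rate * 1000000 = 0.0494 * 1000000

49400


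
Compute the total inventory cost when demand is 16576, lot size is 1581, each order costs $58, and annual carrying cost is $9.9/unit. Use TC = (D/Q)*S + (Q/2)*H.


TC = 16576/1581 * 58 + 1581/2 * 9.9

$8434.05


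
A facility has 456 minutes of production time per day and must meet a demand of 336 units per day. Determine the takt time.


Formula: Takt Time = Available Production Time / Customer Demand
Takt = 456 min/day / 336 units/day
Takt = 1.36 min/unit

1.36 min/unit


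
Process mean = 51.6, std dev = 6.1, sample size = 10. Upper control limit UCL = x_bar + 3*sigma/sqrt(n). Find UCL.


UCL = 51.6 + 3 * 6.1 / sqrt(10)

57.39


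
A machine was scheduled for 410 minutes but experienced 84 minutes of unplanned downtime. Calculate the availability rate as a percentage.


Formula: Availability = (Planned Time - Downtime) / Planned Time * 100
Uptime = 410 - 84 = 326 min
Availability = 326 / 410 * 100 = 79.5%

79.5%


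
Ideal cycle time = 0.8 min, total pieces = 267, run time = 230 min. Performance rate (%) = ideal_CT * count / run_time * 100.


Formula: Performance = (Ideal CT * Total Count) / Run Time * 100
Ideal output time = 0.8 * 267 = 213.6 min
Performance = 213.6 / 230 * 100 = 92.9%

92.9%


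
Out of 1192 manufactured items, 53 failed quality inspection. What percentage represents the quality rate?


Formula: Quality Rate = Good Pieces / Total Pieces * 100
Good pieces = 1192 - 53 = 1139
QR = 1139 / 1192 * 100 = 95.6%

95.6%


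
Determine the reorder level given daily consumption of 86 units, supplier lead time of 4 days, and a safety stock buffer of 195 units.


Formula: ROP = (Daily Demand * Lead Time) + Safety Stock
Demand during lead time = 86 * 4 = 344 units
ROP = 344 + 195 = 539 units

539 units


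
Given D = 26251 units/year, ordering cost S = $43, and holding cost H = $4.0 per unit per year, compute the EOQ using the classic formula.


Formula: EOQ = sqrt(2 * D * S / H)
Numerator: 2 * 26251 * 43 = 2257586
2DS/H = 2257586 / 4.0 = 564396.5
EOQ = sqrt(564396.5) = 751.3 units

751.3 units


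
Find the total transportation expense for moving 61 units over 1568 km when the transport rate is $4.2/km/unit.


TC = dist * cost * units = 1568 * 4.2 * 61 = $401721.60

$401721.60


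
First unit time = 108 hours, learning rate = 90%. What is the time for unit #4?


Formula: T_n = T_1 * (learning_rate)^(log2(n)) where learning_rate = rate/100
Doublings = log2(4) = 2
T_n = 108 * 0.9^2
T_n = 108 * 0.81 = 87.5 hours

87.5 hours


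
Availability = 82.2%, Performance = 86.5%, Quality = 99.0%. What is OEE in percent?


Formula: OEE = Availability * Performance * Quality / 10000
A * P = 82.2% * 86.5% / 100 = 71.1%
OEE = 71.1% * 99.0% / 100 = 70.4%

70.4%


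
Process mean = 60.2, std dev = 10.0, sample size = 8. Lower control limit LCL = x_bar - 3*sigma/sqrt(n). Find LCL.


LCL = 60.2 - 3 * 10.0 / sqrt(8)

49.59


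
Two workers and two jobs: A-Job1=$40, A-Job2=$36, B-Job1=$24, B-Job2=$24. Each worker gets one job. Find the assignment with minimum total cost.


Option 1: A->1 + B->2 = $40 + $24 = $64
Option 2: A->2 + B->1 = $36 + $24 = $60
Min cost = min($64, $60) = $60

$60


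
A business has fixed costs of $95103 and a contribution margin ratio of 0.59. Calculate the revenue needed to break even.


Formula: BER = Fixed Costs / Contribution Margin Ratio
BER = $95103 / 0.59
BER = $161191.53 (to the nearest cent)

$161191.53


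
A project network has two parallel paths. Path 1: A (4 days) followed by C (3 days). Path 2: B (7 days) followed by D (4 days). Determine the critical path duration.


Path 1 = 4 + 3 = 7 days
Path 2 = 7 + 4 = 11 days
Duration = max(7, 11) = 11 days

11 days


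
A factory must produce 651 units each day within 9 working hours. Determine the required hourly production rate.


Formula: Production Rate = Daily Demand / Available Hours
Rate = 651 units/day / 9 hours/day
Rate = 72.3 units/hour

72.3 units/hour


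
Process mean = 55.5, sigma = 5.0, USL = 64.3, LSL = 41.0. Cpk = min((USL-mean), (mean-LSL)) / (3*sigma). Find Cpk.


Cpu = (64.3 - 55.5) / (3 * 5.0) = 0.59
Cpl = (55.5 - 41.0) / (3 * 5.0) = 0.97
Cpk = min(0.59, 0.97) = 0.59

0.59


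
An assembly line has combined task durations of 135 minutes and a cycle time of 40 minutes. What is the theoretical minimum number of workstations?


Formula: N_min = ceil(Sum of Task Times / Cycle Time)
N_min = ceil(135 min / 40 min) = ceil(3.375)
N_min = 4 stations

4


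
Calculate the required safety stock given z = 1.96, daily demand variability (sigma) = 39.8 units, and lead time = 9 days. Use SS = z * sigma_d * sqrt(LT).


Formula: SS = z * sigma_d * sqrt(LT)
sqrt(LT) = sqrt(9) = 3.0
SS = 1.96 * 39.8 * 3.0
SS = 234.0 units

234.0 units


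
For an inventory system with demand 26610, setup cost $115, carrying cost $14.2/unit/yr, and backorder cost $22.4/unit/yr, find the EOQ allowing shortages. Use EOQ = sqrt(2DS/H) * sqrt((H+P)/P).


Formula: EOQ* = sqrt(2DS/H) * sqrt((H+P)/P)
Base EOQ = sqrt(2*26610*115/14.2) = 656.51 units
Correction = sqrt((14.2+22.4)/22.4) = 1.27825
EOQ* = 656.51 * 1.27825 = 839.2 units

839.2 units


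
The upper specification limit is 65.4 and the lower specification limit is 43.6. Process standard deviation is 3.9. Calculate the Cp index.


Cp = (65.4 - 43.6) / (6 * 3.9)

0.93


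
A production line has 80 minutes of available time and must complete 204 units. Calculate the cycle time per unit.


Formula: CT = Available Time / Number of Units
CT = 80 min / 204 units
CT = 0.39 min/unit

0.39 min/unit


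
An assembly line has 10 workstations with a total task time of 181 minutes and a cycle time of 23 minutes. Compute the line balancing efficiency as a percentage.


Formula: Efficiency = Sum of Task Times / (N_stations * CT) * 100
Total station capacity = 10 stations * 23 min = 230 min
Efficiency = 181 / 230 * 100 = 78.7%

78.7%


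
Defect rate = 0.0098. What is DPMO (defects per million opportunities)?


DPMO = defect_rate * 1000000 = 0.0098 * 1000000

9800


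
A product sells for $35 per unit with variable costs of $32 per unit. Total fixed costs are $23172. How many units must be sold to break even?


Formula: BEQ = Fixed Costs / (Price - Variable Cost)
Contribution margin = $35 - $32 = $3/unit
BEQ = ceil($23172 / $3/unit) = ceil(7724.0) = 7724 units

7724 units


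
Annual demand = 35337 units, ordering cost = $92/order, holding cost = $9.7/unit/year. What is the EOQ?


Formula: EOQ = sqrt(2 * D * S / H)
Numerator: 2 * 35337 * 92 = 6502008
2DS/H = 6502008 / 9.7 = 670310.1
EOQ = sqrt(670310.1) = 818.7 units

818.7 units


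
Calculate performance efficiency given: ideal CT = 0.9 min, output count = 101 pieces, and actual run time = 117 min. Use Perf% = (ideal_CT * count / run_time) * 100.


Formula: Performance = (Ideal CT * Total Count) / Run Time * 100
Ideal output time = 0.9 * 101 = 90.9 min
Performance = 90.9 / 117 * 100 = 77.7%

77.7%


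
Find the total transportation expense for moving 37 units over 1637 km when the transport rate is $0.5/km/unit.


TC = dist * cost * units = 1637 * 0.5 * 37 = $30284.50

$30284.50


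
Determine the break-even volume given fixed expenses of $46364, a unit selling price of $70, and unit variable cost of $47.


Formula: BEQ = Fixed Costs / (Price - Variable Cost)
Contribution margin = $70 - $47 = $23/unit
BEQ = ceil($46364 / $23/unit) = ceil(2015.83) = 2016 units

2016 units


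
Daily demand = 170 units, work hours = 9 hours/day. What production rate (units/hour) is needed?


Formula: Production Rate = Daily Demand / Available Hours
Rate = 170 units/day / 9 hours/day
Rate = 18.9 units/hour

18.9 units/hour


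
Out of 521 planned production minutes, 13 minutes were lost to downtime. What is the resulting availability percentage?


Formula: Availability = (Planned Time - Downtime) / Planned Time * 100
Uptime = 521 - 13 = 508 min
Availability = 508 / 521 * 100 = 97.5%

97.5%
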